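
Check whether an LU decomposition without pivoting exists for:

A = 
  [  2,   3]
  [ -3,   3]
Yes.
A[1,1] = 2 ≠ 0, so Gaussian elimination proceeds without a row swap: multiplier ℓ₂₁ = (-3)/(2) = -3/2, and U[2,2] = 3 - (-3/2)(3) = 15/2.
L = 
  [   1,    0]
  [-3/2,    1]
U = 
  [   2,    3]
  [   0, 15/2]
Check row 2 of LU: [(-3/2)(2), (-3/2)(3) + (15/2)] = [-3, 3] = row 2 of A ✓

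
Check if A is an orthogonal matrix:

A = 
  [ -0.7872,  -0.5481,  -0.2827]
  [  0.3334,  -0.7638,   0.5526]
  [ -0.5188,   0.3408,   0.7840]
Yes

AᵀA = 
  [  1,   0,   0]
  [  0,   0.9999,   0.0001]
  [  0,   0.0001,   0.9999]
≈ I (equal to I up to the 4-dp rounding of the entries)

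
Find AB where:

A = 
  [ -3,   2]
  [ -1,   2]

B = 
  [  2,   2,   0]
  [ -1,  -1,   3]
A is 2×2 and B is 2×3, so AB is 2×3. Each entry is (row of A)·(column of B):
AB[1,1] = (-3)(2) + (2)(-1) = -8
AB[1,2] = (-3)(2) + (2)(-1) = -8
AB[1,3] = (-3)(0) + (2)(3) = 6
AB[2,1] = (-1)(2) + (2)(-1) = -4
AB[2,2] = (-1)(2) + (2)(-1) = -4
AB[2,3] = (-1)(0) + (2)(3) = 6

AB = 
  [ -8,  -8,   6]
  [ -4,  -4,   6]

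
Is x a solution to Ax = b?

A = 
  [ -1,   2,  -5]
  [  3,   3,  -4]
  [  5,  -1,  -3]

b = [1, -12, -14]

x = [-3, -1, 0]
Yes

Ax = [1, -12, -14] = b ✓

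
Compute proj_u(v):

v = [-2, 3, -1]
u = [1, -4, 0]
proj_u(v) = [-14/17, 56/17, 0]

v·u = (-2)(1) + (3)(-4) + (-1)(0) = -14
u·u = (1)² + (-4)² + (0)² = 17
proj_u(v) = (v·u / u·u) × u = (-14/17) × u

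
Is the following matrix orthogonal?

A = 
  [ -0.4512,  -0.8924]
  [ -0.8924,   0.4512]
Yes

AᵀA = 
  [  1,   0]
  [  0,   1]
≈ I (equal to I up to the 4-dp rounding of the entries)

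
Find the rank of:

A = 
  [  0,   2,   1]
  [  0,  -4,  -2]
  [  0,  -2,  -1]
rank(A) = 1

Row reduce:
R2 → R2 + (2)·R1
R3 → R3 + (1)·R1
REF = 
  [  0,   2,   1]
  [  0,   0,   0]
  [  0,   0,   0]
Pivot columns: 2 → 1 pivot.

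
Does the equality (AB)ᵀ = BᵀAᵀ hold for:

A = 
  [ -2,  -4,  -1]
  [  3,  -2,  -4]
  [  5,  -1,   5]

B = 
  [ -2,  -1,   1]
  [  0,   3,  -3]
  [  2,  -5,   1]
Yes

(AB)ᵀ = 
  [  2, -14,   0]
  [ -5,  11, -33]
  [  9,   5,  13]

BᵀAᵀ = 
  [  2, -14,   0]
  [ -5,  11, -33]
  [  9,   5,  13]

Both sides are equal — this is the standard identity (AB)ᵀ = BᵀAᵀ, which holds for all A, B.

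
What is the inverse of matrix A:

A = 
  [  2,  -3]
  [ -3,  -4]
det(A) = (2)(-4) - (-3)(-3) = -17
For a 2×2 matrix, A⁻¹ = (1/det(A)) · [[d, -b], [-c, a]]
    = (-1/17) · [[-4, 3], [3, 2]]

A⁻¹ = 
  [ 4/17, -3/17]
  [-3/17, -2/17]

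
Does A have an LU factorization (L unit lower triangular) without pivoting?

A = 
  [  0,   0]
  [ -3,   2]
No.
A[1,1] = 0 but A[2,1] = -3 ≠ 0. Any LU with L unit lower triangular has (LU)[1,1] = U[1,1] and (LU)[2,1] = L[2,1]·U[1,1]; matching A forces U[1,1] = 0, which then forces (LU)[2,1] = 0 ≠ -3. A row swap (pivoting) is required.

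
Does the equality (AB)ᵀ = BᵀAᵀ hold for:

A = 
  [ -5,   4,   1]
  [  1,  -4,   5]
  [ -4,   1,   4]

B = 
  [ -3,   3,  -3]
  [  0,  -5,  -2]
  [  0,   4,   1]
Yes

(AB)ᵀ = 
  [ 15,  -3,  12]
  [-31,  43,  -1]
  [  8,  10,  14]

BᵀAᵀ = 
  [ 15,  -3,  12]
  [-31,  43,  -1]
  [  8,  10,  14]

Both sides are equal — this is the standard identity (AB)ᵀ = BᵀAᵀ, which holds for all A, B.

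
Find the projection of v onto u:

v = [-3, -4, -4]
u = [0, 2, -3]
v·u = (-3)(0) + (-4)(2) + (-4)(-3) = 4
u·u = (0)² + (2)² + (-3)² = 13
proj_u(v) = (v·u / u·u) × u = (4/13) × u

proj_u(v) = [0, 8/13, -12/13]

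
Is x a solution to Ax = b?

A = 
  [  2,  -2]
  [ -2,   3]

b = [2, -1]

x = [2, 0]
No

Ax = [4, -4] ≠ b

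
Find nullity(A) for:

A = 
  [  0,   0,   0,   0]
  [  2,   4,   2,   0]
nullity(A) = 3

Row reduce:
Swap R1 ↔ R2
REF = 
  [  2,   4,   2,   0]
  [  0,   0,   0,   0]
Pivot columns: 1 → 1 pivot.
rank(A) = 1, so nullity(A) = 4 - 1 = 3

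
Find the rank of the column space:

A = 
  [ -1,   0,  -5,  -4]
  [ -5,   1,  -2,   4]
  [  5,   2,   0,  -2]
dim(Col(A)) = 3

Row reduce:
R2 → R2 - (5)·R1
R3 → R3 + (5)·R1
R3 → R3 - (2)·R2
REF = 
  [ -1,   0,  -5,  -4]
  [  0,   1,  23,  24]
  [  0,   0, -71, -70]
Pivot columns: 1, 2, 3 → 3 pivots.
dim(Col(A)) = number of pivot columns = 3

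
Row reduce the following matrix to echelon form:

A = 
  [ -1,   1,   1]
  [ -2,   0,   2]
Row operations:
R2 → R2 - (2)·R1

Resulting echelon form:
REF = 
  [ -1,   1,   1]
  [  0,  -2,   0]

Rank = 2 (number of non-zero pivot rows).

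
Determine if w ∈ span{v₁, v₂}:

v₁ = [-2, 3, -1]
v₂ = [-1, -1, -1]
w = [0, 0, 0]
Yes

Form the augmented matrix and row-reduce:
[v₁|v₂|w] = 
  [ -2,  -1,   0]
  [  3,  -1,   0]
  [ -1,  -1,   0]
R2 → R2 + (3/2)·R1
R3 → R3 - (1/2)·R1
R3 → R3 - (1/5)·R2
REF = 
  [  -2,   -1,    0]
  [   0, -5/2,    0]
  [   0,    0,    0]

No row of the form [0 0 | nonzero], so the system is consistent. Back-substitution gives c₁ = 0, c₂ = 0: w = (0)·v₁ + (0)·v₂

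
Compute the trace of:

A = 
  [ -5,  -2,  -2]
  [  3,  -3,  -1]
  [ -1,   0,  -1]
-9

tr(A) = -5 + -3 + -1 = -9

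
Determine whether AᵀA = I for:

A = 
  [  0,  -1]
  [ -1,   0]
Yes

AᵀA = 
  [  1,   0]
  [  0,   1]
= I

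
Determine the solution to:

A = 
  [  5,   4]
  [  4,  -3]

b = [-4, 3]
x = [0, -1]

Row reduce the augmented matrix [A|b]:
R2 → R2 - (4/5)·R1
REF = 
  [    5,     4,    -4]
  [    0, -31/5,  31/5]

Back-substitution:
x₂ = (31/5) / (-31/5) = -1
x₁ = (-4 - (4)(-1)) / 5 = 0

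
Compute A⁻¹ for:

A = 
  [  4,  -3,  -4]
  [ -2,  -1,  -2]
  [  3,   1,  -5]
det(A) = (4)·((-1)(-5) - (-2)(1)) - (-3)·((-2)(-5) - (-2)(3)) + (-4)·((-2)(1) - (-1)(3))
  = (4)(7) - (-3)(16) + (-4)(1)
  = 72
det(A) = 72 ≠ 0, so A is invertible.

Cofactors Cᵢⱼ = (-1)ⁱ⁺ʲ·Mᵢⱼ:
C = 
  [  7, -16,   1]
  [-19,  -8, -13]
  [  2,  16, -10]

adj(A) = Cᵀ:
adj(A) = 
  [  7, -19,   2]
  [-16,  -8,  16]
  [  1, -13, -10]

A⁻¹ = (1/72) · adj(A):
A⁻¹ = 
  [  7/72, -19/72,   1/36]
  [  -2/9,   -1/9,    2/9]
  [  1/72, -13/72,  -5/36]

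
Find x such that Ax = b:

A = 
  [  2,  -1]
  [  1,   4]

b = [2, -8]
x = [0, -2]

Row reduce the augmented matrix [A|b]:
R2 → R2 - (1/2)·R1
REF = 
  [  2,  -1,   2]
  [  0, 9/2,  -9]

Back-substitution:
x₂ = (-9) / (9/2) = -2
x₁ = (2 - (-1)(-2)) / 2 = 0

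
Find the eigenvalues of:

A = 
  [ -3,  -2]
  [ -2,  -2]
tr(A) = -5, det(A) = 2
Characteristic polynomial: λ² - tr(A)λ + det(A) = λ² + 5λ + 2
λ² + 5λ + 2 = 0  ⇒  λ = (-5 ± √((5)² - 4·(2)))/2 = (-5 ± √(17))/2
  = (-5 + √17)/2,  (-5 - √17)/2

λ = (-5 + √17)/2, (-5 - √17)/2  (≈ -0.4384, -4.562)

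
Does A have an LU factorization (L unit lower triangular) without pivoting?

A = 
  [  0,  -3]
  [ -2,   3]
No.
A[1,1] = 0 but A[2,1] = -2 ≠ 0. Any LU with L unit lower triangular has (LU)[1,1] = U[1,1] and (LU)[2,1] = L[2,1]·U[1,1]; matching A forces U[1,1] = 0, which then forces (LU)[2,1] = 0 ≠ -2. A row swap (pivoting) is required.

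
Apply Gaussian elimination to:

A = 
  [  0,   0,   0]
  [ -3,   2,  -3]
Row operations:
Swap R1 ↔ R2

Resulting echelon form:
REF = 
  [ -3,   2,  -3]
  [  0,   0,   0]

Rank = 1 (number of non-zero pivot rows).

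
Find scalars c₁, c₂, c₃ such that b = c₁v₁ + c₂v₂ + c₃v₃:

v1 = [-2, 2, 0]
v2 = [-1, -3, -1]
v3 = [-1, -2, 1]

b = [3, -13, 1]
c1 = -3, c2 = 1, c3 = 2

b = -3·v1 + 1·v2 + 2·v3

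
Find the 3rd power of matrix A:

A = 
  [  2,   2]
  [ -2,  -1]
A² = A·A:
A²[1,1] = (2)(2) + (2)(-2) = 0
A²[1,2] = (2)(2) + (2)(-1) = 2
A²[2,1] = (-2)(2) + (-1)(-2) = -2
A²[2,2] = (-2)(2) + (-1)(-1) = -3
A² = 
  [  0,   2]
  [ -2,  -3]

A^3 = A^2·A:
A^3[1,1] = (0)(2) + (2)(-2) = -4
A^3[1,2] = (0)(2) + (2)(-1) = -2
A^3[2,1] = (-2)(2) + (-3)(-2) = 2
A^3[2,2] = (-2)(2) + (-3)(-1) = -1
A^3 = 
  [ -4,  -2]
  [  2,  -1]

Therefore
A^3 = 
  [ -4,  -2]
  [  2,  -1]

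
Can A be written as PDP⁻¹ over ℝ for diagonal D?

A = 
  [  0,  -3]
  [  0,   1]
Yes

tr(A) = 1, det(A) = 0
Characteristic polynomial: λ² - tr(A)λ + det(A) = λ² - λ
λ² - λ = λ(λ - 1)
Eigenvalues: 1, 0
λ=0: alg. mult. = 1, geom. mult. = 2 - rank(A - (0)I) = 2 - 1 = 1
λ=1: alg. mult. = 1, geom. mult. = 2 - rank(A - (1)I) = 2 - 1 = 1
Sum of geometric multiplicities equals n, so A has n independent eigenvectors.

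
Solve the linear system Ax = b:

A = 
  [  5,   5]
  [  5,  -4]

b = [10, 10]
Row reduce the augmented matrix [A|b]:
R2 → R2 - (1)·R1
REF = 
  [  5,   5,  10]
  [  0,  -9,   0]

Back-substitution:
x₂ = 0 / (-9) = 0
x₁ = (10 - (5)(0)) / 5 = 2

x = [2, 0]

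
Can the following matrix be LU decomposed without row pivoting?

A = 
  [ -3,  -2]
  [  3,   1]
Yes.
A[1,1] = -3 ≠ 0, so Gaussian elimination proceeds without a row swap: multiplier ℓ₂₁ = (3)/(-3) = -1, and U[2,2] = 1 - (-1)(-2) = -1.
L = 
  [  1,   0]
  [ -1,   1]
U = 
  [ -3,  -2]
  [  0,  -1]
Check row 2 of LU: [(-1)(-3), (-1)(-2) + (-1)] = [3, 1] = row 2 of A ✓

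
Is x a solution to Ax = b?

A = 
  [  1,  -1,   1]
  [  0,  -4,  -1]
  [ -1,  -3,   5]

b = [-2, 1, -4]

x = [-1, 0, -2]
No

Ax = [-3, 2, -9] ≠ b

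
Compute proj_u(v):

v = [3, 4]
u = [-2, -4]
v·u = (3)(-2) + (4)(-4) = -22
u·u = (-2)² + (-4)² = 20
proj_u(v) = (v·u / u·u) × u = (-22/20) × u = (-11/10) × u

proj_u(v) = [11/5, 22/5]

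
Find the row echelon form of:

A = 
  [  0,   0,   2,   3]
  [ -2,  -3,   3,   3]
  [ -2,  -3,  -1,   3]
Row operations:
Swap R1 ↔ R2
R3 → R3 - (1)·R1
R3 → R3 + (2)·R2

Resulting echelon form:
REF = 
  [ -2,  -3,   3,   3]
  [  0,   0,   2,   3]
  [  0,   0,   0,   6]

Rank = 3 (number of non-zero pivot rows).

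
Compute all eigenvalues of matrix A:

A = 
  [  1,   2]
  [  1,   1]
λ = 1 + √2, 1 - √2  (≈ 2.414, -0.4142)

tr(A) = 2, det(A) = -1
Characteristic polynomial: λ² - tr(A)λ + det(A) = λ² - 2λ - 1
λ² - 2λ - 1 = 0  ⇒  λ = (2 ± √((-2)² - 4·(-1)))/2 = (2 ± √(8))/2
  = 1 + √2,  1 - √2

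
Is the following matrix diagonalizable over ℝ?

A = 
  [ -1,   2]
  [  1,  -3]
Yes

tr(A) = -4, det(A) = 1
Characteristic polynomial: λ² - tr(A)λ + det(A) = λ² + 4λ + 1
λ² + 4λ + 1 = 0  ⇒  λ = (-4 ± √((4)² - 4·(1)))/2 = (-4 ± √(12))/2
  = -2 + √3,  -2 - √3
Eigenvalues: -2 + √3, -2 - √3  (≈ -0.2679, -3.732)
The two irrational eigenvalues are distinct (simple), so each has alg. mult. = geom. mult. = 1.
Sum of geometric multiplicities equals n, so A has n independent eigenvectors.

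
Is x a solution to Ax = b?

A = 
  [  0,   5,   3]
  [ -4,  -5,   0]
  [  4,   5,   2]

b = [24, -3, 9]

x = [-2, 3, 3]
No

Ax = [24, -7, 13] ≠ b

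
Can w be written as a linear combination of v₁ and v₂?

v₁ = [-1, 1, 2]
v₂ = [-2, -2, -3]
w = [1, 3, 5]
Yes

Form the augmented matrix and row-reduce:
[v₁|v₂|w] = 
  [ -1,  -2,   1]
  [  1,  -2,   3]
  [  2,  -3,   5]
R2 → R2 + (1)·R1
R3 → R3 + (2)·R1
R3 → R3 - (7/4)·R2
REF = 
  [ -1,  -2,   1]
  [  0,  -4,   4]
  [  0,   0,   0]

No row of the form [0 0 | nonzero], so the system is consistent. Back-substitution gives c₁ = 1, c₂ = -1: w = (1)·v₁ + (-1)·v₂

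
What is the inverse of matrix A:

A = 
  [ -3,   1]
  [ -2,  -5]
det(A) = (-3)(-5) - (1)(-2) = 17
For a 2×2 matrix, A⁻¹ = (1/det(A)) · [[d, -b], [-c, a]]
    = (1/17) · [[-5, -1], [2, -3]]

A⁻¹ = 
  [-5/17, -1/17]
  [ 2/17, -3/17]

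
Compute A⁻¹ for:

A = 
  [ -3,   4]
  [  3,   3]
det(A) = (-3)(3) - (4)(3) = -21
For a 2×2 matrix, A⁻¹ = (1/det(A)) · [[d, -b], [-c, a]]
    = (-1/21) · [[3, -4], [-3, -3]]

A⁻¹ = 
  [-1/7, 4/21]
  [ 1/7,  1/7]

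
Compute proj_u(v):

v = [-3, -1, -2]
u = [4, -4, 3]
proj_u(v) = [-56/41, 56/41, -42/41]

v·u = (-3)(4) + (-1)(-4) + (-2)(3) = -14
u·u = (4)² + (-4)² + (3)² = 41
proj_u(v) = (v·u / u·u) × u = (-14/41) × u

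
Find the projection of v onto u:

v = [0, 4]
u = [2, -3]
proj_u(v) = [-24/13, 36/13]

v·u = (0)(2) + (4)(-3) = -12
u·u = (2)² + (-3)² = 13
proj_u(v) = (v·u / u·u) × u = (-12/13) × u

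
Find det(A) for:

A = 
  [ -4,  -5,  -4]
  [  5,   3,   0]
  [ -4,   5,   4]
Cofactor expansion along row 1:
det(A) = (-4)·((3)(4) - (0)(5)) - (-5)·((5)(4) - (0)(-4)) + (-4)·((5)(5) - (3)(-4))
  = (-4)(12) - (-5)(20) + (-4)(37)
  = -96

det(A) = -96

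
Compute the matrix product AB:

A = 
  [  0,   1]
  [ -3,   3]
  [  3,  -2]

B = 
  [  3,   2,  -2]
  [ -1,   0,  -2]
AB = 
  [ -1,   0,  -2]
  [-12,  -6,   0]
  [ 11,   6,  -2]

A is 3×2 and B is 2×3, so AB is 3×3. Each entry is (row of A)·(column of B):
AB[1,1] = (0)(3) + (1)(-1) = -1
AB[1,2] = (0)(2) + (1)(0) = 0
AB[1,3] = (0)(-2) + (1)(-2) = -2
AB[2,1] = (-3)(3) + (3)(-1) = -12
AB[2,2] = (-3)(2) + (3)(0) = -6
AB[2,3] = (-3)(-2) + (3)(-2) = 0
AB[3,1] = (3)(3) + (-2)(-1) = 11
AB[3,2] = (3)(2) + (-2)(0) = 6
AB[3,3] = (3)(-2) + (-2)(-2) = -2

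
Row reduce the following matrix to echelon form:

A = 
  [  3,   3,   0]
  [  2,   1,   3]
Row operations:
R2 → R2 - (2/3)·R1

Resulting echelon form:
REF = 
  [  3,   3,   0]
  [  0,  -1,   3]

Rank = 2 (number of non-zero pivot rows).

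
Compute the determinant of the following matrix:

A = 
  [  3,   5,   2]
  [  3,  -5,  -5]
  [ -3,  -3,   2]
Cofactor expansion along row 1:
det(A) = (3)·((-5)(2) - (-5)(-3)) - (5)·((3)(2) - (-5)(-3)) + (2)·((3)(-3) - (-5)(-3))
  = (3)(-25) - (5)(-9) + (2)(-24)
  = -78

det(A) = -78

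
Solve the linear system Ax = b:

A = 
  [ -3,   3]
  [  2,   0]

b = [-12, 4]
Row reduce the augmented matrix [A|b]:
R2 → R2 + (2/3)·R1
REF = 
  [ -3,   3, -12]
  [  0,   2,  -4]

Back-substitution:
x₂ = (-4) / 2 = -2
x₁ = (-12 - (3)(-2)) / (-3) = 2

x = [2, -2]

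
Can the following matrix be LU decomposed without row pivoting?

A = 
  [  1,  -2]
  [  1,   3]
Yes.
A[1,1] = 1 ≠ 0, so Gaussian elimination proceeds without a row swap: multiplier ℓ₂₁ = (1)/(1) = 1, and U[2,2] = 3 - (1)(-2) = 5.
L = 
  [  1,   0]
  [  1,   1]
U = 
  [  1,  -2]
  [  0,   5]
Check row 2 of LU: [(1)(1), (1)(-2) + 5] = [1, 3] = row 2 of A ✓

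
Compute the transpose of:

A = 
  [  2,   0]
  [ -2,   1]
Aᵀ = 
  [  2,  -2]
  [  0,   1]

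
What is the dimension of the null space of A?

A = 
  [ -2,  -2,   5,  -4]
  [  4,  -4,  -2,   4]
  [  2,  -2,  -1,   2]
nullity(A) = 2

Row reduce:
R2 → R2 + (2)·R1
R3 → R3 + (1)·R1
R3 → R3 - (1/2)·R2
REF = 
  [ -2,  -2,   5,  -4]
  [  0,  -8,   8,  -4]
  [  0,   0,   0,   0]
Pivot columns: 1, 2 → 2 pivots.
rank(A) = 2, so nullity(A) = 4 - 2 = 2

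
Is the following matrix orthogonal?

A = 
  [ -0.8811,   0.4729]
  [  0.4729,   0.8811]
Yes

AᵀA = 
  [  1,   0]
  [  0,   1]
≈ I (equal to I up to the 4-dp rounding of the entries)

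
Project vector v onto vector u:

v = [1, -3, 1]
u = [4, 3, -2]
proj_u(v) = [-28/29, -21/29, 14/29]

v·u = (1)(4) + (-3)(3) + (1)(-2) = -7
u·u = (4)² + (3)² + (-2)² = 29
proj_u(v) = (v·u / u·u) × u = (-7/29) × u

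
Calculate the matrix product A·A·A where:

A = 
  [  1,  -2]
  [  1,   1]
A² = A·A:
A²[1,1] = (1)(1) + (-2)(1) = -1
A²[1,2] = (1)(-2) + (-2)(1) = -4
A²[2,1] = (1)(1) + (1)(1) = 2
A²[2,2] = (1)(-2) + (1)(1) = -1
A² = 
  [ -1,  -4]
  [  2,  -1]

A^3 = A^2·A:
A^3[1,1] = (-1)(1) + (-4)(1) = -5
A^3[1,2] = (-1)(-2) + (-4)(1) = -2
A^3[2,1] = (2)(1) + (-1)(1) = 1
A^3[2,2] = (2)(-2) + (-1)(1) = -5
A^3 = 
  [ -5,  -2]
  [  1,  -5]

Therefore
A^3 = 
  [ -5,  -2]
  [  1,  -5]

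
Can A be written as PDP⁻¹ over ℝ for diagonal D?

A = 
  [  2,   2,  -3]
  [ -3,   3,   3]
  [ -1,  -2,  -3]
No

Characteristic polynomial: det(λI - A) = λ³ - 2λ² + 57
By the rational root theorem any rational root is an integer dividing 57; none of those is a root, so p(λ) has no rational roots and hence (being an irreducible cubic) no repeated roots.
Discriminant of the cubic: Δ = -85899
Δ < 0 ⇒ one real eigenvalue and a complex-conjugate pair: λ ≈ 2.642 + 3.221i, 2.642 - 3.221i, -3.284
Has complex eigenvalues (not diagonalizable over ℝ).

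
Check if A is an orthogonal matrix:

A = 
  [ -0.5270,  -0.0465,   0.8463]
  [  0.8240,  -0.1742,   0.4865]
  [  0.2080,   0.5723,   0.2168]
No

AᵀA = 
  [  1,   0,   0]
  [  0,   0.3600,   0]
  [  0,   0,   0.9999]
≠ I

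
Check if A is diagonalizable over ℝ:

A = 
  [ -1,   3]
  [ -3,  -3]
No

tr(A) = -4, det(A) = 12
Characteristic polynomial: λ² - tr(A)λ + det(A) = λ² + 4λ + 12
λ² + 4λ + 12 = 0  ⇒  λ = (-4 ± √((4)² - 4·(12)))/2 = (-4 ± √(-32))/2
  = -2 + 2i√2,  -2 - 2i√2
Eigenvalues: -2 + 2i√2, -2 - 2i√2  (≈ -2 + 2.828i, -2 - 2.828i)
Has complex eigenvalues (not diagonalizable over ℝ).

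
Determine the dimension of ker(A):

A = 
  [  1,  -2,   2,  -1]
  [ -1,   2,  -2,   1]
nullity(A) = 3

Row reduce:
R2 → R2 + (1)·R1
REF = 
  [  1,  -2,   2,  -1]
  [  0,   0,   0,   0]
Pivot columns: 1 → 1 pivot.
rank(A) = 1, so nullity(A) = 4 - 1 = 3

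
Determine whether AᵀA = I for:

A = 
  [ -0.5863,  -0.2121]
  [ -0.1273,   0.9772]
No

AᵀA = 
  [  0.3600,   0]
  [  0,   0.9999]
≠ I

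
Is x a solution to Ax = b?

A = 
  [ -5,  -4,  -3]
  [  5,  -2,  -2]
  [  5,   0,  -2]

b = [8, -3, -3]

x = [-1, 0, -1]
Yes

Ax = [8, -3, -3] = b ✓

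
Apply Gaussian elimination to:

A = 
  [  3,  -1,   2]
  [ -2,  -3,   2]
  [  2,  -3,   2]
Row operations:
R2 → R2 + (2/3)·R1
R3 → R3 - (2/3)·R1
R3 → R3 - (7/11)·R2

Resulting echelon form:
REF = 
  [     3,     -1,      2]
  [     0,  -11/3,   10/3]
  [     0,      0, -16/11]

Rank = 3 (number of non-zero pivot rows).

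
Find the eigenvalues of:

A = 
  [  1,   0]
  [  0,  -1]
λ = 1, -1

tr(A) = 0, det(A) = -1
Characteristic polynomial: λ² - tr(A)λ + det(A) = λ² - 1
λ² - 1 = (λ + 1)(λ - 1)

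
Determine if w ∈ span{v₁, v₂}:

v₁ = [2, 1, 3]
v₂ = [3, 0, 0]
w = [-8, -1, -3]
Yes

Form the augmented matrix and row-reduce:
[v₁|v₂|w] = 
  [  2,   3,  -8]
  [  1,   0,  -1]
  [  3,   0,  -3]
R2 → R2 - (1/2)·R1
R3 → R3 - (3/2)·R1
R3 → R3 - (3)·R2
REF = 
  [   2,    3,   -8]
  [   0, -3/2,    3]
  [   0,    0,    0]

No row of the form [0 0 | nonzero], so the system is consistent. Back-substitution gives c₁ = -1, c₂ = -2: w = (-1)·v₁ + (-2)·v₂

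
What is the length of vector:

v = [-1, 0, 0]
1

||v||₂ = √((-1)² + (0)² + (0)²) = √1 = 1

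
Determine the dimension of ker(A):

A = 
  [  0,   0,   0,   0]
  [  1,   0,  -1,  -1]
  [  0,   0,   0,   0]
nullity(A) = 3

Row reduce:
Swap R1 ↔ R2
REF = 
  [  1,   0,  -1,  -1]
  [  0,   0,   0,   0]
  [  0,   0,   0,   0]
Pivot columns: 1 → 1 pivot.
rank(A) = 1, so nullity(A) = 4 - 1 = 3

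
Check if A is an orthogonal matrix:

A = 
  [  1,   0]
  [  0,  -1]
Yes

AᵀA = 
  [  1,   0]
  [  0,   1]
= I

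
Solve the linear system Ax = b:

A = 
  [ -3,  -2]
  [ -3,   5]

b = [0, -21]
Row reduce the augmented matrix [A|b]:
R2 → R2 - (1)·R1
REF = 
  [ -3,  -2,   0]
  [  0,   7, -21]

Back-substitution:
x₂ = (-21) / 7 = -3
x₁ = (0 - (-2)(-3)) / (-3) = 2

x = [2, -3]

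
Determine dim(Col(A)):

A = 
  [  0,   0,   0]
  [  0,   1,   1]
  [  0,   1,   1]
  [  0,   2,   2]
Row reduce:
Swap R1 ↔ R2
R3 → R3 - (1)·R1
R4 → R4 - (2)·R1
REF = 
  [  0,   1,   1]
  [  0,   0,   0]
  [  0,   0,   0]
  [  0,   0,   0]
Pivot columns: 2 → 1 pivot.
dim(Col(A)) = number of pivot columns = 1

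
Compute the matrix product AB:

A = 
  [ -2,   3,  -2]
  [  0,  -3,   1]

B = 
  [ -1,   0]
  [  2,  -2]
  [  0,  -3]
AB = 
  [  8,   0]
  [ -6,   3]

A is 2×3 and B is 3×2, so AB is 2×2. Each entry is (row of A)·(column of B):
AB[1,1] = (-2)(-1) + (3)(2) + (-2)(0) = 8
AB[1,2] = (-2)(0) + (3)(-2) + (-2)(-3) = 0
AB[2,1] = (0)(-1) + (-3)(2) + (1)(0) = -6
AB[2,2] = (0)(0) + (-3)(-2) + (1)(-3) = 3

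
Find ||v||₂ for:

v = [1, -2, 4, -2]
5

||v||₂ = √((1)² + (-2)² + (4)² + (-2)²) = √25 = 5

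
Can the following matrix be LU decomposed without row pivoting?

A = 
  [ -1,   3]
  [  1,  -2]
Yes.
A[1,1] = -1 ≠ 0, so Gaussian elimination proceeds without a row swap: multiplier ℓ₂₁ = (1)/(-1) = -1, and U[2,2] = -2 - (-1)(3) = 1.
L = 
  [  1,   0]
  [ -1,   1]
U = 
  [ -1,   3]
  [  0,   1]
Check row 2 of LU: [(-1)(-1), (-1)(3) + 1] = [1, -2] = row 2 of A ✓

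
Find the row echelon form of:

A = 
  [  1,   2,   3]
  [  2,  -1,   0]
Row operations:
R2 → R2 - (2)·R1

Resulting echelon form:
REF = 
  [  1,   2,   3]
  [  0,  -5,  -6]

Rank = 2 (number of non-zero pivot rows).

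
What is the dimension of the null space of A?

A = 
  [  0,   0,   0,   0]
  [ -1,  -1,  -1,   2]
nullity(A) = 3

Row reduce:
Swap R1 ↔ R2
REF = 
  [ -1,  -1,  -1,   2]
  [  0,   0,   0,   0]
Pivot columns: 1 → 1 pivot.
rank(A) = 1, so nullity(A) = 4 - 1 = 3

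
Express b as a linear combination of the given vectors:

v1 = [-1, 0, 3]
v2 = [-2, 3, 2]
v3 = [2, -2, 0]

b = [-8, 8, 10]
c1 = 2, c2 = 2, c3 = -1

b = 2·v1 + 2·v2 + -1·v3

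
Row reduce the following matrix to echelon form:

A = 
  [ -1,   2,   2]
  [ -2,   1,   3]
Row operations:
R2 → R2 - (2)·R1

Resulting echelon form:
REF = 
  [ -1,   2,   2]
  [  0,  -3,  -1]

Rank = 2 (number of non-zero pivot rows).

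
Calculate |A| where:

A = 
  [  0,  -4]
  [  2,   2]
For a 2×2 matrix, det = ad - bc = (0)(2) - (-4)(2) = 8

det(A) = 8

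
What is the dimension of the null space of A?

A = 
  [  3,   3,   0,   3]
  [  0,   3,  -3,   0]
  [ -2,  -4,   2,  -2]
nullity(A) = 2

Row reduce:
R3 → R3 + (2/3)·R1
R3 → R3 + (2/3)·R2
REF = 
  [  3,   3,   0,   3]
  [  0,   3,  -3,   0]
  [  0,   0,   0,   0]
Pivot columns: 1, 2 → 2 pivots.
rank(A) = 2, so nullity(A) = 4 - 2 = 2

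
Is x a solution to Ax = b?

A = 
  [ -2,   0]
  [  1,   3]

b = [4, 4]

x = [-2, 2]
Yes

Ax = [4, 4] = b ✓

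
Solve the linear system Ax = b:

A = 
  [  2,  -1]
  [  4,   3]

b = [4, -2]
Row reduce the augmented matrix [A|b]:
R2 → R2 - (2)·R1
REF = 
  [  2,  -1,   4]
  [  0,   5, -10]

Back-substitution:
x₂ = (-10) / 5 = -2
x₁ = (4 - (-1)(-2)) / 2 = 1

x = [1, -2]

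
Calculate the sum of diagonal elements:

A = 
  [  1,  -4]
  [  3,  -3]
-2

tr(A) = 1 + -3 = -2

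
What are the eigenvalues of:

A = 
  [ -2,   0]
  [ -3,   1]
tr(A) = -1, det(A) = -2
Characteristic polynomial: λ² - tr(A)λ + det(A) = λ² + λ - 2
λ² + λ - 2 = (λ + 2)(λ - 1)

λ = 1, -2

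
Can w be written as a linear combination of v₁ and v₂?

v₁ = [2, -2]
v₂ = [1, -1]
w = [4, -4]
Yes

Form the augmented matrix and row-reduce:
[v₁|v₂|w] = 
  [  2,   1,   4]
  [ -2,  -1,  -4]
R2 → R2 + (1)·R1
REF = 
  [  2,   1,   4]
  [  0,   0,   0]

No row of the form [0 0 | nonzero], so the system is consistent. Back-substitution gives c₁ = 2, c₂ = 0: w = (2)·v₁ + (0)·v₂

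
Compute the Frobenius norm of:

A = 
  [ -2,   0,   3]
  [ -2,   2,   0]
||A||_F = 4.583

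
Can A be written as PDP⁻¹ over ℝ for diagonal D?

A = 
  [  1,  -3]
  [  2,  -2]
No

tr(A) = -1, det(A) = 4
Characteristic polynomial: λ² - tr(A)λ + det(A) = λ² + λ + 4
λ² + λ + 4 = 0  ⇒  λ = (-1 ± √((1)² - 4·(4)))/2 = (-1 ± √(-15))/2
  = (-1 + i√15)/2,  (-1 - i√15)/2
Eigenvalues: (-1 + i√15)/2, (-1 - i√15)/2  (≈ -0.5 + 1.936i, -0.5 - 1.936i)
Has complex eigenvalues (not diagonalizable over ℝ).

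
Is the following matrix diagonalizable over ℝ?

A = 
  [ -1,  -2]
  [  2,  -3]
No

tr(A) = -4, det(A) = 7
Characteristic polynomial: λ² - tr(A)λ + det(A) = λ² + 4λ + 7
λ² + 4λ + 7 = 0  ⇒  λ = (-4 ± √((4)² - 4·(7)))/2 = (-4 ± √(-12))/2
  = -2 + i√3,  -2 - i√3
Eigenvalues: -2 + i√3, -2 - i√3  (≈ -2 + 1.732i, -2 - 1.732i)
Has complex eigenvalues (not diagonalizable over ℝ).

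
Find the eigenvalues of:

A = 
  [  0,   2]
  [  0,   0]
λ = 0, 0

tr(A) = 0, det(A) = 0
Characteristic polynomial: λ² - tr(A)λ + det(A) = λ²
λ² = λ²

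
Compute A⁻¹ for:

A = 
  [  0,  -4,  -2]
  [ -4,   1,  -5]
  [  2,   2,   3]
det(A) = (0)·((1)(3) - (-5)(2)) - (-4)·((-4)(3) - (-5)(2)) + (-2)·((-4)(2) - (1)(2))
  = (0)(13) - (-4)(-2) + (-2)(-10)
  = 12
det(A) = 12 ≠ 0, so A is invertible.

Cofactors Cᵢⱼ = (-1)ⁱ⁺ʲ·Mᵢⱼ:
C = 
  [ 13,   2, -10]
  [  8,   4,  -8]
  [ 22,   8, -16]

adj(A) = Cᵀ:
adj(A) = 
  [ 13,   8,  22]
  [  2,   4,   8]
  [-10,  -8, -16]

A⁻¹ = (1/12) · adj(A):
A⁻¹ = 
  [13/12,   2/3,  11/6]
  [  1/6,   1/3,   2/3]
  [ -5/6,  -2/3,  -4/3]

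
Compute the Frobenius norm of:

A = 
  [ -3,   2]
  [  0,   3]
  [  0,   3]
||A||_F = 5.568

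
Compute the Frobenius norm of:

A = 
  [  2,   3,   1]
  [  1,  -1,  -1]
||A||_F = 4.123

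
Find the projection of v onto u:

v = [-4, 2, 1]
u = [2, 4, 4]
v·u = (-4)(2) + (2)(4) + (1)(4) = 4
u·u = (2)² + (4)² + (4)² = 36
proj_u(v) = (v·u / u·u) × u = (4/36) × u = (1/9) × u

proj_u(v) = [2/9, 4/9, 4/9]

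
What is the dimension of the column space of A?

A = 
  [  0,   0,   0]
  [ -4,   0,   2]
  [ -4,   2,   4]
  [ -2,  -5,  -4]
Row reduce:
Swap R1 ↔ R2
R3 → R3 - (1)·R1
R4 → R4 - (1/2)·R1
Swap R2 ↔ R3
R4 → R4 + (5/2)·R2
REF = 
  [ -4,   0,   2]
  [  0,   2,   2]
  [  0,   0,   0]
  [  0,   0,   0]
Pivot columns: 1, 2 → 2 pivots.
dim(Col(A)) = number of pivot columns = 2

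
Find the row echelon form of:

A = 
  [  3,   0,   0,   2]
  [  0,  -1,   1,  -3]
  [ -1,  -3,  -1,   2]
Row operations:
R3 → R3 + (1/3)·R1
R3 → R3 - (3)·R2

Resulting echelon form:
REF = 
  [   3,    0,    0,    2]
  [   0,   -1,    1,   -3]
  [   0,    0,   -4, 35/3]

Rank = 3 (number of non-zero pivot rows).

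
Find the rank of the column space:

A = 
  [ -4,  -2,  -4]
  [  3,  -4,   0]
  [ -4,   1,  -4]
Row reduce:
R2 → R2 + (3/4)·R1
R3 → R3 - (1)·R1
R3 → R3 + (6/11)·R2
REF = 
  [    -4,     -2,     -4]
  [     0,  -11/2,     -3]
  [     0,      0, -18/11]
Pivot columns: 1, 2, 3 → 3 pivots.
dim(Col(A)) = number of pivot columns = 3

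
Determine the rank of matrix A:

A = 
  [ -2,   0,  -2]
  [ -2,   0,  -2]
rank(A) = 1

Row reduce:
R2 → R2 - (1)·R1
REF = 
  [ -2,   0,  -2]
  [  0,   0,   0]
Pivot columns: 1 → 1 pivot.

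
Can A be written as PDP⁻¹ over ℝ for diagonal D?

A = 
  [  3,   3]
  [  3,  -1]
Yes

tr(A) = 2, det(A) = -12
Characteristic polynomial: λ² - tr(A)λ + det(A) = λ² - 2λ - 12
λ² - 2λ - 12 = 0  ⇒  λ = (2 ± √((-2)² - 4·(-12)))/2 = (2 ± √(52))/2
  = 1 + √13,  1 - √13
Eigenvalues: 1 + √13, 1 - √13  (≈ 4.606, -2.606)
The two irrational eigenvalues are distinct (simple), so each has alg. mult. = geom. mult. = 1.
Sum of geometric multiplicities equals n, so A has n independent eigenvectors.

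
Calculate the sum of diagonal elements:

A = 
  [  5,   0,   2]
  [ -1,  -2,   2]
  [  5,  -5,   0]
3

tr(A) = 5 + -2 + 0 = 3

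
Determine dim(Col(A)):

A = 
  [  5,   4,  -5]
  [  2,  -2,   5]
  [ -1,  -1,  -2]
dim(Col(A)) = 3

Row reduce:
R2 → R2 - (2/5)·R1
R3 → R3 + (1/5)·R1
R3 → R3 - (1/18)·R2
REF = 
  [     5,      4,     -5]
  [     0,  -18/5,      7]
  [     0,      0, -61/18]
Pivot columns: 1, 2, 3 → 3 pivots.
dim(Col(A)) = number of pivot columns = 3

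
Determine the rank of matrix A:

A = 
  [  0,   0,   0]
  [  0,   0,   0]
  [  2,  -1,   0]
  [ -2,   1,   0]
rank(A) = 1

Row reduce:
Swap R1 ↔ R3
R4 → R4 + (1)·R1
REF = 
  [  2,  -1,   0]
  [  0,   0,   0]
  [  0,   0,   0]
  [  0,   0,   0]
Pivot columns: 1 → 1 pivot.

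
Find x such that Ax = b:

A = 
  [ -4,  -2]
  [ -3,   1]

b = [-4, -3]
Row reduce the augmented matrix [A|b]:
R2 → R2 - (3/4)·R1
REF = 
  [ -4,  -2,  -4]
  [  0, 5/2,   0]

Back-substitution:
x₂ = 0 / (5/2) = 0
x₁ = (-4 - (-2)(0)) / (-4) = 1

x = [1, 0]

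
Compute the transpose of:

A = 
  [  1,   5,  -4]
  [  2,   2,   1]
Aᵀ = 
  [  1,   2]
  [  5,   2]
  [ -4,   1]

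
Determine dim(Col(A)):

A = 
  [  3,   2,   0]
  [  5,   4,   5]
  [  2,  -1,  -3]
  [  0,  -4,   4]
Row reduce:
R2 → R2 - (5/3)·R1
R3 → R3 - (2/3)·R1
R3 → R3 + (7/2)·R2
R4 → R4 + (6)·R2
R4 → R4 - (68/29)·R3
REF = 
  [   3,    2,    0]
  [   0,  2/3,    5]
  [   0,    0, 29/2]
  [   0,    0,    0]
Pivot columns: 1, 2, 3 → 3 pivots.
dim(Col(A)) = number of pivot columns = 3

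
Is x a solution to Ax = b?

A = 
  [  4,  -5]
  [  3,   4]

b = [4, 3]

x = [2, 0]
No

Ax = [8, 6] ≠ b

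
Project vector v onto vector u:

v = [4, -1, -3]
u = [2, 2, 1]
proj_u(v) = [2/3, 2/3, 1/3]

v·u = (4)(2) + (-1)(2) + (-3)(1) = 3
u·u = (2)² + (2)² + (1)² = 9
proj_u(v) = (v·u / u·u) × u = (3/9) × u = (1/3) × u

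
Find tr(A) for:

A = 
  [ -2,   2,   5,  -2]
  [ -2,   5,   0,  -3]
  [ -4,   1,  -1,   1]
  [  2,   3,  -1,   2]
4

tr(A) = -2 + 5 + -1 + 2 = 4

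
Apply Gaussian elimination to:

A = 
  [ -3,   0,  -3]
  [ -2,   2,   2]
Row operations:
R2 → R2 - (2/3)·R1

Resulting echelon form:
REF = 
  [ -3,   0,  -3]
  [  0,   2,   4]

Rank = 2 (number of non-zero pivot rows).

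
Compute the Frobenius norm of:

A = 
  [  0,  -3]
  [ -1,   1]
||A||_F = 3.317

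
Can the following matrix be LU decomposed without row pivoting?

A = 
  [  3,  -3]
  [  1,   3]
Yes.
A[1,1] = 3 ≠ 0, so Gaussian elimination proceeds without a row swap: multiplier ℓ₂₁ = (1)/(3) = 1/3, and U[2,2] = 3 - (1/3)(-3) = 4.
L = 
  [  1,   0]
  [1/3,   1]
U = 
  [  3,  -3]
  [  0,   4]
Check row 2 of LU: [(1/3)(3), (1/3)(-3) + 4] = [1, 3] = row 2 of A ✓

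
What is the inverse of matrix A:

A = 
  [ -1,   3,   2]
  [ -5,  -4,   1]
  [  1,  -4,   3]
det(A) = (-1)·((-4)(3) - (1)(-4)) - (3)·((-5)(3) - (1)(1)) + (2)·((-5)(-4) - (-4)(1))
  = (-1)(-8) - (3)(-16) + (2)(24)
  = 104
det(A) = 104 ≠ 0, so A is invertible.

Cofactors Cᵢⱼ = (-1)ⁱ⁺ʲ·Mᵢⱼ:
C = 
  [ -8,  16,  24]
  [-17,  -5,  -1]
  [ 11,  -9,  19]

adj(A) = Cᵀ:
adj(A) = 
  [ -8, -17,  11]
  [ 16,  -5,  -9]
  [ 24,  -1,  19]

A⁻¹ = (1/104) · adj(A):
A⁻¹ = 
  [  -1/13, -17/104,  11/104]
  [   2/13,  -5/104,  -9/104]
  [   3/13,  -1/104,  19/104]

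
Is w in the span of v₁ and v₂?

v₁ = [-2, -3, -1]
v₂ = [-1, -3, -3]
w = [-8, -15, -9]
Yes

Form the augmented matrix and row-reduce:
[v₁|v₂|w] = 
  [ -2,  -1,  -8]
  [ -3,  -3, -15]
  [ -1,  -3,  -9]
R2 → R2 - (3/2)·R1
R3 → R3 - (1/2)·R1
R3 → R3 - (5/3)·R2
REF = 
  [  -2,   -1,   -8]
  [   0, -3/2,   -3]
  [   0,    0,    0]

No row of the form [0 0 | nonzero], so the system is consistent. Back-substitution gives c₁ = 3, c₂ = 2: w = (3)·v₁ + (2)·v₂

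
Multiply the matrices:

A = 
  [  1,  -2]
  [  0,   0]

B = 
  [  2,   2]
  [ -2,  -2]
A is 2×2 and B is 2×2, so AB is 2×2. Each entry is (row of A)·(column of B):
AB[1,1] = (1)(2) + (-2)(-2) = 6
AB[1,2] = (1)(2) + (-2)(-2) = 6
AB[2,1] = (0)(2) + (0)(-2) = 0
AB[2,2] = (0)(2) + (0)(-2) = 0

AB = 
  [  6,   6]
  [  0,   0]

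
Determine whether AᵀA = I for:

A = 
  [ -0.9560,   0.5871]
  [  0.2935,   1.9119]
No

AᵀA = 
  [  1.0001,  -0.0001]
  [ -0.0001,   4]
≠ I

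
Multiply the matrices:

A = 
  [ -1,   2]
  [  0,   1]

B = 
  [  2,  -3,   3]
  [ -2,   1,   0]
AB = 
  [ -6,   5,  -3]
  [ -2,   1,   0]

A is 2×2 and B is 2×3, so AB is 2×3. Each entry is (row of A)·(column of B):
AB[1,1] = (-1)(2) + (2)(-2) = -6
AB[1,2] = (-1)(-3) + (2)(1) = 5
AB[1,3] = (-1)(3) + (2)(0) = -3
AB[2,1] = (0)(2) + (1)(-2) = -2
AB[2,2] = (0)(-3) + (1)(1) = 1
AB[2,3] = (0)(3) + (1)(0) = 0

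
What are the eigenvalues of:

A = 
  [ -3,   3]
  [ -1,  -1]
λ = -2 + i√2, -2 - i√2  (≈ -2 + 1.414i, -2 - 1.414i)

tr(A) = -4, det(A) = 6
Characteristic polynomial: λ² - tr(A)λ + det(A) = λ² + 4λ + 6
λ² + 4λ + 6 = 0  ⇒  λ = (-4 ± √((4)² - 4·(6)))/2 = (-4 ± √(-8))/2
  = -2 + i√2,  -2 - i√2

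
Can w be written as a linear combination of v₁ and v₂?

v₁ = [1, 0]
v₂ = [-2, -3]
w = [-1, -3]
Yes

Form the augmented matrix and row-reduce:
[v₁|v₂|w] = 
  [  1,  -2,  -1]
  [  0,  -3,  -3]
(already in echelon form — no row operations needed)

No row of the form [0 0 | nonzero], so the system is consistent. Back-substitution gives c₁ = 1, c₂ = 1: w = (1)·v₁ + (1)·v₂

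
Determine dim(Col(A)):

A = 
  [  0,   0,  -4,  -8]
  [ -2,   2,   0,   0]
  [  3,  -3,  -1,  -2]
Row reduce:
Swap R1 ↔ R2
R3 → R3 + (3/2)·R1
R3 → R3 - (1/4)·R2
REF = 
  [ -2,   2,   0,   0]
  [  0,   0,  -4,  -8]
  [  0,   0,   0,   0]
Pivot columns: 1, 3 → 2 pivots.
dim(Col(A)) = number of pivot columns = 2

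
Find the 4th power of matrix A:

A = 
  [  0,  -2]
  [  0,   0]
A² = A·A:
A²[1,1] = (0)(0) + (-2)(0) = 0
A²[1,2] = (0)(-2) + (-2)(0) = 0
A²[2,1] = (0)(0) + (0)(0) = 0
A²[2,2] = (0)(-2) + (0)(0) = 0
A² = 
  [  0,   0]
  [  0,   0]

A^3 = A^2·A:
A^3[1,1] = (0)(0) + (0)(0) = 0
A^3[1,2] = (0)(-2) + (0)(0) = 0
A^3[2,1] = (0)(0) + (0)(0) = 0
A^3[2,2] = (0)(-2) + (0)(0) = 0
A^3 = 
  [  0,   0]
  [  0,   0]

A^4 = A^3·A:
A^4[1,1] = (0)(0) + (0)(0) = 0
A^4[1,2] = (0)(-2) + (0)(0) = 0
A^4[2,1] = (0)(0) + (0)(0) = 0
A^4[2,2] = (0)(-2) + (0)(0) = 0
A^4 = 
  [  0,   0]
  [  0,   0]

Therefore
A^4 = 
  [  0,   0]
  [  0,   0]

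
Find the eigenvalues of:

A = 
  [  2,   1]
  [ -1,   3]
λ = (5 + i√3)/2, (5 - i√3)/2  (≈ 2.5 + 0.866i, 2.5 - 0.866i)

tr(A) = 5, det(A) = 7
Characteristic polynomial: λ² - tr(A)λ + det(A) = λ² - 5λ + 7
λ² - 5λ + 7 = 0  ⇒  λ = (5 ± √((-5)² - 4·(7)))/2 = (5 ± √(-3))/2
  = (5 + i√3)/2,  (5 - i√3)/2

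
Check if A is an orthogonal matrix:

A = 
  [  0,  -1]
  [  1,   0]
Yes

AᵀA = 
  [  1,   0]
  [  0,   1]
= I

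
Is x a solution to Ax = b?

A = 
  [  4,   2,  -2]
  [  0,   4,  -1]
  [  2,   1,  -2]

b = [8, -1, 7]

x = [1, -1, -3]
Yes

Ax = [8, -1, 7] = b ✓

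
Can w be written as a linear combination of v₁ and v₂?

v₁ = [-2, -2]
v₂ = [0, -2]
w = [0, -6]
Yes

Form the augmented matrix and row-reduce:
[v₁|v₂|w] = 
  [ -2,   0,   0]
  [ -2,  -2,  -6]
R2 → R2 - (1)·R1
REF = 
  [ -2,   0,   0]
  [  0,  -2,  -6]

No row of the form [0 0 | nonzero], so the system is consistent. Back-substitution gives c₁ = 0, c₂ = 3: w = (0)·v₁ + (3)·v₂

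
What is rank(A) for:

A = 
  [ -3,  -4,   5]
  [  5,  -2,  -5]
rank(A) = 2

Row reduce:
R2 → R2 + (5/3)·R1
REF = 
  [   -3,    -4,     5]
  [    0, -26/3,  10/3]
Pivot columns: 1, 2 → 2 pivots.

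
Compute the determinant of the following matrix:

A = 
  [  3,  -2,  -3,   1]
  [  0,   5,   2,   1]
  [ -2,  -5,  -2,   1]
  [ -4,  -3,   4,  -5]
Cofactor expansion along row 1: det(A) = a₁₁M₁₁ - a₁₂M₁₂ + a₁₃M₁₃ - a₁₄M₁₄

M₁₁ = det[[5, 2, 1]; [-5, -2, 1]; [-3, 4, -5]]
  = (5)·((-2)(-5) - (1)(4)) - (2)·((-5)(-5) - (1)(-3)) + (1)·((-5)(4) - (-2)(-3))
  = (5)(6) - (2)(28) + (1)(-26)
  = -52
M₁₂ = det[[0, 2, 1]; [-2, -2, 1]; [-4, 4, -5]]
  = (0)·((-2)(-5) - (1)(4)) - (2)·((-2)(-5) - (1)(-4)) + (1)·((-2)(4) - (-2)(-4))
  = (0)(6) - (2)(14) + (1)(-16)
  = -44
M₁₃ = det[[0, 5, 1]; [-2, -5, 1]; [-4, -3, -5]]
  = (0)·((-5)(-5) - (1)(-3)) - (5)·((-2)(-5) - (1)(-4)) + (1)·((-2)(-3) - (-5)(-4))
  = (0)(28) - (5)(14) + (1)(-14)
  = -84
M₁₄ = det[[0, 5, 2]; [-2, -5, -2]; [-4, -3, 4]]
  = (0)·((-5)(4) - (-2)(-3)) - (5)·((-2)(4) - (-2)(-4)) + (2)·((-2)(-3) - (-5)(-4))
  = (0)(-26) - (5)(-16) + (2)(-14)
  = 52

det(A) = (3)(-52) - (-2)(-44) + (-3)(-84) - (1)(52) = -44

det(A) = -44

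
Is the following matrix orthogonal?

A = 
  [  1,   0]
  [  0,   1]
Yes

AᵀA = 
  [  1,   0]
  [  0,   1]
= I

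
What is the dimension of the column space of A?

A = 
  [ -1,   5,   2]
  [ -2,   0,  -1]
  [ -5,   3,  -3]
dim(Col(A)) = 3

Row reduce:
R2 → R2 - (2)·R1
R3 → R3 - (5)·R1
R3 → R3 - (11/5)·R2
REF = 
  [ -1,   5,   2]
  [  0, -10,  -5]
  [  0,   0,  -2]
Pivot columns: 1, 2, 3 → 3 pivots.
dim(Col(A)) = number of pivot columns = 3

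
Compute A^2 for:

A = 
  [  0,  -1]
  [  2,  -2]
A² = A·A:
A²[1,1] = (0)(0) + (-1)(2) = -2
A²[1,2] = (0)(-1) + (-1)(-2) = 2
A²[2,1] = (2)(0) + (-2)(2) = -4
A²[2,2] = (2)(-1) + (-2)(-2) = 2
A² = 
  [ -2,   2]
  [ -4,   2]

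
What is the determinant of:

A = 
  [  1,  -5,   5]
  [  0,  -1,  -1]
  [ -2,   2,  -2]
-16

Cofactor expansion along row 1:
det(A) = (1)·((-1)(-2) - (-1)(2)) - (-5)·((0)(-2) - (-1)(-2)) + (5)·((0)(2) - (-1)(-2))
  = (1)(4) - (-5)(-2) + (5)(-2)
  = -16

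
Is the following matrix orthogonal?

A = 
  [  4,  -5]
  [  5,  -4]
No

AᵀA = 
  [ 41, -40]
  [-40,  41]
≠ I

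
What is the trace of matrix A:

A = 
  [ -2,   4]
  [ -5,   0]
-2

tr(A) = -2 + 0 = -2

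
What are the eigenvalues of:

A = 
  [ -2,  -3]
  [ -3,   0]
λ = -1 + √10, -1 - √10  (≈ 2.162, -4.162)

tr(A) = -2, det(A) = -9
Characteristic polynomial: λ² - tr(A)λ + det(A) = λ² + 2λ - 9
λ² + 2λ - 9 = 0  ⇒  λ = (-2 ± √((2)² - 4·(-9)))/2 = (-2 ± √(40))/2
  = -1 + √10,  -1 - √10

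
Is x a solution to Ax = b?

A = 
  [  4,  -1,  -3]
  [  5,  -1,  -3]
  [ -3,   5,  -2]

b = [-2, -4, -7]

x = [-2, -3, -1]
Yes

Ax = [-2, -4, -7] = b ✓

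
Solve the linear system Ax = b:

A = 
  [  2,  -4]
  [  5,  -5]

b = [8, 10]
Row reduce the augmented matrix [A|b]:
R2 → R2 - (5/2)·R1
REF = 
  [  2,  -4,   8]
  [  0,   5, -10]

Back-substitution:
x₂ = (-10) / 5 = -2
x₁ = (8 - (-4)(-2)) / 2 = 0

x = [0, -2]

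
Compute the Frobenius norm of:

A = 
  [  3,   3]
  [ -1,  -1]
||A||_F = 4.472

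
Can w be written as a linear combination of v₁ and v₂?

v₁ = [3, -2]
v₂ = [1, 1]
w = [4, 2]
Yes

Form the augmented matrix and row-reduce:
[v₁|v₂|w] = 
  [  3,   1,   4]
  [ -2,   1,   2]
R2 → R2 + (2/3)·R1
REF = 
  [   3,    1,    4]
  [   0,  5/3, 14/3]

No row of the form [0 0 | nonzero], so the system is consistent. Back-substitution gives c₁ = 2/5, c₂ = 14/5: w = (2/5)·v₁ + (14/5)·v₂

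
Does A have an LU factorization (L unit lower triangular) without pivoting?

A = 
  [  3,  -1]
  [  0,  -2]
Yes.
A[1,1] = 3 ≠ 0, so Gaussian elimination proceeds without a row swap: multiplier ℓ₂₁ = (0)/(3) = 0, and U[2,2] = -2 - (0)(-1) = -2.
L = 
  [  1,   0]
  [  0,   1]
U = 
  [  3,  -1]
  [  0,  -2]
Check row 2 of LU: [(0)(3), (0)(-1) + (-2)] = [0, -2] = row 2 of A ✓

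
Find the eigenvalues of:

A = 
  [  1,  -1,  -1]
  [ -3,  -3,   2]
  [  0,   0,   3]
λ = 3, -1 + √7, -1 - √7  (≈ 3, 1.646, -3.646)

Characteristic polynomial: det(λI - A) = λ³ - λ² - 12λ + 18
Testing integer divisors of the constant term: p(3) = 0, so (λ - 3) is a factor:
p(λ) = (λ - 3)(λ² + 2λ - 6)
λ² + 2λ - 6 = 0  ⇒  λ = (-2 ± √((2)² - 4·(-6)))/2 = (-2 ± √(28))/2
  = -1 + √7,  -1 - √7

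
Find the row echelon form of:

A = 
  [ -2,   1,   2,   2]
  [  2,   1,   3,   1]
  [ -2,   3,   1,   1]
Row operations:
R2 → R2 + (1)·R1
R3 → R3 - (1)·R1
R3 → R3 - (1)·R2

Resulting echelon form:
REF = 
  [ -2,   1,   2,   2]
  [  0,   2,   5,   3]
  [  0,   0,  -6,  -4]

Rank = 3 (number of non-zero pivot rows).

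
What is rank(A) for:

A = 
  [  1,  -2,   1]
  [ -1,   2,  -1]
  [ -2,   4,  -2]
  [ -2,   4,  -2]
rank(A) = 1

Row reduce:
R2 → R2 + (1)·R1
R3 → R3 + (2)·R1
R4 → R4 + (2)·R1
REF = 
  [  1,  -2,   1]
  [  0,   0,   0]
  [  0,   0,   0]
  [  0,   0,   0]
Pivot columns: 1 → 1 pivot.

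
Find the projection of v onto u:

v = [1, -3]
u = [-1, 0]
v·u = (1)(-1) + (-3)(0) = -1
u·u = (-1)² + (0)² = 1
proj_u(v) = (v·u / u·u) × u = (-1/1) × u = (-1) × u

proj_u(v) = [1, 0]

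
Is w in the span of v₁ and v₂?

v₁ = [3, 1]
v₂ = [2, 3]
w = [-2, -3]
Yes

Form the augmented matrix and row-reduce:
[v₁|v₂|w] = 
  [  3,   2,  -2]
  [  1,   3,  -3]
R2 → R2 - (1/3)·R1
REF = 
  [   3,    2,   -2]
  [   0,  7/3, -7/3]

No row of the form [0 0 | nonzero], so the system is consistent. Back-substitution gives c₁ = 0, c₂ = -1: w = (0)·v₁ + (-1)·v₂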